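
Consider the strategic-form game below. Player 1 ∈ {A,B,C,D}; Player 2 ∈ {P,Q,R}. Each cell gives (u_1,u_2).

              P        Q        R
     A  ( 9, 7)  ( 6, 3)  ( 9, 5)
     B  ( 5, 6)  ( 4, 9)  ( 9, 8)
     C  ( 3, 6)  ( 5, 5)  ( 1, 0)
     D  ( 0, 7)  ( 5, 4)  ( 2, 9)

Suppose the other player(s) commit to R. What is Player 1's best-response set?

P1 best: {A,B}

u_1(A vs R) = 9
u_1(B vs R) = 9
u_1(C vs R) = 1
u_1(D vs R) = 2
max payoff 9 at {A,B}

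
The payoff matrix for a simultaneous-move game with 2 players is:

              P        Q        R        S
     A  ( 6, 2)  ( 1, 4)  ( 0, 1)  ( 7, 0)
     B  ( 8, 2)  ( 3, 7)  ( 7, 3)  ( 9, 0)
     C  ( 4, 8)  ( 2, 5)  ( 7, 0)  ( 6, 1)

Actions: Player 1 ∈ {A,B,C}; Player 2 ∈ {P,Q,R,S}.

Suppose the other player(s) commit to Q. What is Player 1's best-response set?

P1 best: {B}

u_1(A vs Q) = 1
u_1(B vs Q) = 3
u_1(C vs Q) = 2
max payoff 3 at {B}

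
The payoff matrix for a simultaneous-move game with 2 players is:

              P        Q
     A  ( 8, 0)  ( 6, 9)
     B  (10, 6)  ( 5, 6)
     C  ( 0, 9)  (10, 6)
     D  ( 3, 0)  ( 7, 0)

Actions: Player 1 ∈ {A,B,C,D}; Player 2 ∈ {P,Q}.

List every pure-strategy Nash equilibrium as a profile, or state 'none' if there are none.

PSNE = {(B,P)}

(A,P): not NE [P1→B gives 10>8; P2→Q gives 9>0]
(A,Q): not NE [P1→C gives 10>6]
(B,P): NE
(B,Q): not NE [P1→C gives 10>5]
(C,P): not NE [P1→B gives 10>0]
(C,Q): not NE [P2→P gives 9>6]
(D,P): not NE [P1→B gives 10>3]
(D,Q): not NE [P1→C gives 10>7]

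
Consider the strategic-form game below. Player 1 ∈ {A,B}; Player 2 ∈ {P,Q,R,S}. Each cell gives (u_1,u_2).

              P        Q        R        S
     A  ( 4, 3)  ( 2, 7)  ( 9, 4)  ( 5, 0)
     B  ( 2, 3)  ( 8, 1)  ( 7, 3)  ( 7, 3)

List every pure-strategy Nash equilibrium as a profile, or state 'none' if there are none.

NE set: (B,S)

(A,P): not NE [P2→Q gives 7>3]
(A,Q): not NE [P1→B gives 8>2]
(A,R): not NE [P2→Q gives 7>4]
(A,S): not NE [P1→B gives 7>5; P2→Q gives 7>0]
(B,P): not NE [P1→A gives 4>2]
(B,Q): not NE [P2→S gives 3>1]
(B,R): not NE [P1→A gives 9>7]
(B,S): NE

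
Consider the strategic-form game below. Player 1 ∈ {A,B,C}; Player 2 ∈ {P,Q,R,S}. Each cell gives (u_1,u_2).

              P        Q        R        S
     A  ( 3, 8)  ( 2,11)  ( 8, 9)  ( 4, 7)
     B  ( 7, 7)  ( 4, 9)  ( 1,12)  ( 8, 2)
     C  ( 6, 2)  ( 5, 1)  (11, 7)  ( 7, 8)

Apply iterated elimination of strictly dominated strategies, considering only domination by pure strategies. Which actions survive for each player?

Remaining: P1:{B,C} P2:{R,S}

P1 drop A (C beats it: P:6>3 Q:5>2 R:11>8 S:7>4)
P2 drop P (R beats it: B:12>7 C:7>2)
P2 drop Q (R beats it: B:12>9 C:7>1)
P1→{B,C} P2→{R,S}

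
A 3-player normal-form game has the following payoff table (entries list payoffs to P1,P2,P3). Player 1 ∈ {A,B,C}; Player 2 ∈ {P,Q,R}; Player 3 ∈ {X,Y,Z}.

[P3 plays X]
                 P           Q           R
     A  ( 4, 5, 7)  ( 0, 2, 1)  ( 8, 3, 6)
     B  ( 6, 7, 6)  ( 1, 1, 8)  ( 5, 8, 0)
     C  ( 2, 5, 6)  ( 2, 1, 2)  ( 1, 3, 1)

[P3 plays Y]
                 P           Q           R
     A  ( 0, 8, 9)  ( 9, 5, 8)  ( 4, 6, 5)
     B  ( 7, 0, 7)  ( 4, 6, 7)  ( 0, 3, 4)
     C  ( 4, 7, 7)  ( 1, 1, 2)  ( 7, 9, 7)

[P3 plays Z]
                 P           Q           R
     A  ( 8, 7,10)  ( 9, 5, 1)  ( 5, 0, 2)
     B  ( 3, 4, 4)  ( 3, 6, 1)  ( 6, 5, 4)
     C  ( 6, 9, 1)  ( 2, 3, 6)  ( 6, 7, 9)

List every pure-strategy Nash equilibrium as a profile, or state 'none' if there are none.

(A,P,X): not NE [P1→B gives 6>4; P3→Z gives 10>7]
(A,P,Y): not NE [P1→B gives 7>0; P3→Z gives 10>9]
(A,P,Z): NE
(A,Q,X): not NE [P1→C gives 2>0; P2→P gives 5>2; P3→Y gives 8>1]
(A,Q,Y): not NE [P2→P gives 8>5]
(A,Q,Z): not NE [P2→P gives 7>5; P3→Y gives 8>1]
(A,R,X): not NE [P2→P gives 5>3]
(A,R,Y): not NE [P1→C gives 7>4; P2→P gives 8>6; P3→X gives 6>5]
(A,R,Z): not NE [P1→C gives 6>5; P2→P gives 7>0; P3→X gives 6>2]
(B,P,X): not NE [P2→R gives 8>7; P3→Y gives 7>6]
(B,P,Y): not NE [P2→Q gives 6>0]
(B,P,Z): not NE [P1→A gives 8>3; P2→Q gives 6>4; P3→Y gives 7>4]
(B,Q,X): not NE [P1→C gives 2>1; P2→R gives 8>1]
(B,Q,Y): not NE [P1→A gives 9>4; P3→X gives 8>7]
(B,Q,Z): not NE [P1→A gives 9>3; P3→X gives 8>1]
(B,R,X): not NE [P1→A gives 8>5; P3→Z gives 4>0]
(B,R,Y): not NE [P1→C gives 7>0; P2→Q gives 6>3]
(B,R,Z): not NE [P2→Q gives 6>5]
(C,P,X): not NE [P1→B gives 6>2; P3→Y gives 7>6]
(C,P,Y): not NE [P1→B gives 7>4; P2→R gives 9>7]
(C,P,Z): not NE [P1→A gives 8>6; P3→Y gives 7>1]
(C,Q,X): not NE [P2→P gives 5>1; P3→Z gives 6>2]
(C,Q,Y): not NE [P1→A gives 9>1; P2→R gives 9>1; P3→Z gives 6>2]
(C,Q,Z): not NE [P1→A gives 9>2; P2→P gives 9>3]
(C,R,X): not NE [P1→A gives 8>1; P2→P gives 5>3; P3→Z gives 9>1]
(C,R,Y): not NE [P3→Z gives 9>7]
(C,R,Z): not NE [P2→P gives 9>7]

PSNE = {(A,P,Z)}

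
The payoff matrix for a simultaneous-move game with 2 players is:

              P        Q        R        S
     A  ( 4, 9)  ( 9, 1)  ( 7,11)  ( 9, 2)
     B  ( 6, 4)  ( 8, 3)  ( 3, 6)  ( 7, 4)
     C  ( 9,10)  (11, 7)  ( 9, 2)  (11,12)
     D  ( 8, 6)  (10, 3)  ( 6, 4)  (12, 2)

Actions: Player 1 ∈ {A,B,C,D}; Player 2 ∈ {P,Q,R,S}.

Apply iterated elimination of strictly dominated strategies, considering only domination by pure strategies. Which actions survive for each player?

P1 drop A (C beats it: P:9>4 Q:11>9 R:9>7 S:11>9)
P1 drop B (C beats it: P:9>6 Q:11>8 R:9>3 S:11>7)
P2 drop Q (P beats it: C:10>7 D:6>3)
P2 drop R (P beats it: C:10>2 D:6>4)
P1→{C,D} P2→{P,S}

Survivors P1:{C,D} P2:{P,S}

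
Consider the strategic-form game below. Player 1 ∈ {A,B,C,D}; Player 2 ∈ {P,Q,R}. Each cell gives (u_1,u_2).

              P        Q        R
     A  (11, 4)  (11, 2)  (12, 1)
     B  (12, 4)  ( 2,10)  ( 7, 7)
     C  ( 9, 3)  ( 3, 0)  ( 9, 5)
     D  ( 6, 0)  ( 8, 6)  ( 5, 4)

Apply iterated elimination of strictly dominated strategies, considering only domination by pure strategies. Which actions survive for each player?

Remaining: P1:{A,B} P2:{P,Q}

P1 drop C (A beats it: P:11>9 Q:11>3 R:12>9)
P1 drop D (A beats it: P:11>6 Q:11>8 R:12>5)
P2 drop R (Q beats it: A:2>1 B:10>7)
P1→{A,B} P2→{P,Q}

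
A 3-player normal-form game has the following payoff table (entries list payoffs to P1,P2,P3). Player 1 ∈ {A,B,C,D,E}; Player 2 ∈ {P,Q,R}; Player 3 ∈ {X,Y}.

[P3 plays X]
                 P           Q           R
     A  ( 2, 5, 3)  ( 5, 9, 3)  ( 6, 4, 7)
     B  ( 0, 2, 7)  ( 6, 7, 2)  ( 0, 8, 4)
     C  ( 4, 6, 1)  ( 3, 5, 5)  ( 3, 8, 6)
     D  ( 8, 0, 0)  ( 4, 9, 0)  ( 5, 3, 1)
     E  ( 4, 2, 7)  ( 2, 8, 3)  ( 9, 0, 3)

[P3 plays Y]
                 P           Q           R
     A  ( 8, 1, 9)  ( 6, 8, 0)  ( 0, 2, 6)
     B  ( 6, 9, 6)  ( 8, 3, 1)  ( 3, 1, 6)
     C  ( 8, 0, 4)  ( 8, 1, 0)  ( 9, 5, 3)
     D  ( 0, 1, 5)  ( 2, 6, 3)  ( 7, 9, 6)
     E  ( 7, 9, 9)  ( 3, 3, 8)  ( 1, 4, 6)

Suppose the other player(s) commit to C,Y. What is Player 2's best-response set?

u_2(P vs C,Y) = 0
u_2(Q vs C,Y) = 1
u_2(R vs C,Y) = 5
max payoff 5 at {R}

BR_2 = {R}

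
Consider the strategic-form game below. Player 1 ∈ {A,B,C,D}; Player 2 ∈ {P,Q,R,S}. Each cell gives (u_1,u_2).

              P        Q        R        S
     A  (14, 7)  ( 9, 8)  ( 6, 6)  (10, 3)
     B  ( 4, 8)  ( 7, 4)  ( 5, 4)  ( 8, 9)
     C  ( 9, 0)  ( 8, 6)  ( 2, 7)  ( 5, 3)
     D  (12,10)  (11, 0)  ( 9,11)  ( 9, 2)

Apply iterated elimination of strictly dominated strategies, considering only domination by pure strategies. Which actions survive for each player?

P1 drop B (A beats it: P:14>4 Q:9>7 R:6>5 S:10>8)
P1 drop C (A beats it: P:14>9 Q:9>8 R:6>2 S:10>5)
P2 drop S (P beats it: A:7>3 D:10>2)
P1→{A,D} P2→{P,Q,R}

Remaining: P1:{A,D} P2:{P,Q,R}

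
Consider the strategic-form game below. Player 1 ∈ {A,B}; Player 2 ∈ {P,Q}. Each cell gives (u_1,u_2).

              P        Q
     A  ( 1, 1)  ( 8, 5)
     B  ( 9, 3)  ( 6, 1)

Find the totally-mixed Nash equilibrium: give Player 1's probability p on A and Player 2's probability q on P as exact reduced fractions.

P1 mixes 1/3 on A; P2 mixes 1/5 on P

P1 indiff ⇒ q·1+(1-q)·8 = q·9+(1-q)·6 ⇒ q(-8) = (1-q)(-2) ⇒ q = 1/5
P2 indiff ⇒ p·1+(1-p)·3 = p·5+(1-p)·1 ⇒ p(-4) = (1-p)(-2) ⇒ p = 1/3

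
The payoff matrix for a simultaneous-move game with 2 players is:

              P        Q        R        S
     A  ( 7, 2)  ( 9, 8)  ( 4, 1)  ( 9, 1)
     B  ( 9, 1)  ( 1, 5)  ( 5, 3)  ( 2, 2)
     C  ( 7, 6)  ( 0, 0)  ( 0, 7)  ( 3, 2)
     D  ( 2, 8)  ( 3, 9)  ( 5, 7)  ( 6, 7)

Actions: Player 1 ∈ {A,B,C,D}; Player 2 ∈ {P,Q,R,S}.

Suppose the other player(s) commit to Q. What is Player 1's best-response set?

u_1(A vs Q) = 9
u_1(B vs Q) = 1
u_1(C vs Q) = 0
u_1(D vs Q) = 3
max payoff 9 at {A}

argmax u_1 = {A}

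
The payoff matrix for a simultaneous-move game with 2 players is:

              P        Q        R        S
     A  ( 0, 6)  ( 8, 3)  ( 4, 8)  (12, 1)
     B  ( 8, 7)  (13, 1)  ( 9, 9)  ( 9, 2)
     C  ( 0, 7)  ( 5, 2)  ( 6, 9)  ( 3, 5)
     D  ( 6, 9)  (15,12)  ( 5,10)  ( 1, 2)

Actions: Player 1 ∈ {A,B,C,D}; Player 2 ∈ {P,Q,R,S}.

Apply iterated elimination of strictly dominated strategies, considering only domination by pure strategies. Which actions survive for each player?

Survivors P1:{B,D} P2:{Q,R}

P1 drop C (B beats it: P:8>0 Q:13>5 R:9>6 S:9>3)
P2 drop P (R beats it: A:8>6 B:9>7 D:10>9)
P2 drop S (R beats it: A:8>1 B:9>2 D:10>2)
P1 drop A (B beats it: Q:13>8 R:9>4)
P1→{B,D} P2→{Q,R}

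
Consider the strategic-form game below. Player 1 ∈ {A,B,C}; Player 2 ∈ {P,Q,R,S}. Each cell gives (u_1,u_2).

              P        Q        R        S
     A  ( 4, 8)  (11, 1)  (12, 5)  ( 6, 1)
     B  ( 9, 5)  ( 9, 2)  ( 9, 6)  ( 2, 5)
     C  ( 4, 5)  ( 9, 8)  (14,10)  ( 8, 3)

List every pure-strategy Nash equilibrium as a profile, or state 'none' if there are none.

Nash profiles: (C,R)

(A,P): not NE [P1→B gives 9>4]
(A,Q): not NE [P2→P gives 8>1]
(A,R): not NE [P1→C gives 14>12; P2→P gives 8>5]
(A,S): not NE [P1→C gives 8>6; P2→P gives 8>1]
(B,P): not NE [P2→R gives 6>5]
(B,Q): not NE [P1→A gives 11>9; P2→R gives 6>2]
(B,R): not NE [P1→C gives 14>9]
(B,S): not NE [P1→C gives 8>2; P2→R gives 6>5]
(C,P): not NE [P1→B gives 9>4; P2→R gives 10>5]
(C,Q): not NE [P1→A gives 11>9; P2→R gives 10>8]
(C,R): NE
(C,S): not NE [P2→R gives 10>3]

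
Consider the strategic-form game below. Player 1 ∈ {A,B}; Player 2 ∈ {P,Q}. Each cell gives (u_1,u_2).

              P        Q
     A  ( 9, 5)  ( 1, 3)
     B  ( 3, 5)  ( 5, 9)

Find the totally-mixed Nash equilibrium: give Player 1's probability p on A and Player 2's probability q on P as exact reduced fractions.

P1 mixes 2/3 on A; P2 mixes 2/5 on P

P1 indiff ⇒ q·9+(1-q)·1 = q·3+(1-q)·5 ⇒ q(6) = (1-q)(4) ⇒ q = 2/5
P2 indiff ⇒ p·5+(1-p)·5 = p·3+(1-p)·9 ⇒ p(2) = (1-p)(4) ⇒ p = 2/3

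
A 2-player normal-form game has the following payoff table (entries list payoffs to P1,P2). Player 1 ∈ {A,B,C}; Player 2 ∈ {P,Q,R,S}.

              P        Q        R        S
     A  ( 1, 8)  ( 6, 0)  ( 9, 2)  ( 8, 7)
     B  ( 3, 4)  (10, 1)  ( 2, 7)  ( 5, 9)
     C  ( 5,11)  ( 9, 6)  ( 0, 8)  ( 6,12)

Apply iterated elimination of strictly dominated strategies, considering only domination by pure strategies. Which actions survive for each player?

IESDS → P1:{A,C} P2:{P,S}

P2 drop Q (P beats it: A:8>0 B:4>1 C:11>6)
P2 drop R (S beats it: A:7>2 B:9>7 C:12>8)
P1 drop B (C beats it: P:5>3 S:6>5)
P1→{A,C} P2→{P,S}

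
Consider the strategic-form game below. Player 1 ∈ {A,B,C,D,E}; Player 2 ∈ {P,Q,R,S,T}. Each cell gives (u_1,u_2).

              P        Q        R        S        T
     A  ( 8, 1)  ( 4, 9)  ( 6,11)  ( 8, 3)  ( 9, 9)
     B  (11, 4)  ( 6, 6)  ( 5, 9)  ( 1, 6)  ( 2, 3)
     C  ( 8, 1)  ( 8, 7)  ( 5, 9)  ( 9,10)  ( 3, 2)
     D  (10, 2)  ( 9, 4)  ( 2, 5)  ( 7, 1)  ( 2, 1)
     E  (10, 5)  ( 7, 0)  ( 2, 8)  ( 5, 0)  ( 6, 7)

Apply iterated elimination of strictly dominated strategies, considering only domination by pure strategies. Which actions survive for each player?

IESDS → P1:{A,C} P2:{R,S}

P2 drop P (R beats it: A:11>1 B:9>4 C:9>1 D:5>2 E:8>5)
P2 drop Q (R beats it: A:11>9 B:9>6 C:9>7 D:5>4 E:8>0)
P1 drop B (A beats it: R:6>5 S:8>1 T:9>2)
P1 drop D (A beats it: R:6>2 S:8>7 T:9>2)
P1 drop E (A beats it: R:6>2 S:8>5 T:9>6)
P2 drop T (R beats it: A:11>9 C:9>2)
P1→{A,C} P2→{R,S}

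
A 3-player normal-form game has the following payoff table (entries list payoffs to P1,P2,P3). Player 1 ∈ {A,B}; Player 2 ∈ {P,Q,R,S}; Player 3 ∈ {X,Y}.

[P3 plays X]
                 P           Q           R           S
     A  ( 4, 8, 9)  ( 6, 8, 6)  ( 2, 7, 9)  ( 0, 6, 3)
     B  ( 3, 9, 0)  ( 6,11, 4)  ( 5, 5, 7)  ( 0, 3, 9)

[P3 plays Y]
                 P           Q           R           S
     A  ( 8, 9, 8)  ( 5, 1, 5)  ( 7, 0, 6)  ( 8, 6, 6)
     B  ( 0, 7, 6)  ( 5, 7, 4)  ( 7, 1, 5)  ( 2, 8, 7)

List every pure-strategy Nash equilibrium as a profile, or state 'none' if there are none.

(A,P,X): NE
(A,P,Y): not NE [P3→X gives 9>8]
(A,Q,X): NE
(A,Q,Y): not NE [P2→P gives 9>1; P3→X gives 6>5]
(A,R,X): not NE [P1→B gives 5>2; P2→Q gives 8>7]
(A,R,Y): not NE [P2→P gives 9>0; P3→X gives 9>6]
(A,S,X): not NE [P2→Q gives 8>6; P3→Y gives 6>3]
(A,S,Y): not NE [P2→P gives 9>6]
(B,P,X): not NE [P1→A gives 4>3; P2→Q gives 11>9; P3→Y gives 6>0]
(B,P,Y): not NE [P1→A gives 8>0; P2→S gives 8>7]
(B,Q,X): NE
(B,Q,Y): not NE [P2→S gives 8>7]
(B,R,X): not NE [P2→Q gives 11>5]
(B,R,Y): not NE [P2→S gives 8>1; P3→X gives 7>5]
(B,S,X): not NE [P2→Q gives 11>3]
(B,S,Y): not NE [P1→A gives 8>2; P3→X gives 9>7]

PSNE = {(A,P,X), (A,Q,X), (B,Q,X)}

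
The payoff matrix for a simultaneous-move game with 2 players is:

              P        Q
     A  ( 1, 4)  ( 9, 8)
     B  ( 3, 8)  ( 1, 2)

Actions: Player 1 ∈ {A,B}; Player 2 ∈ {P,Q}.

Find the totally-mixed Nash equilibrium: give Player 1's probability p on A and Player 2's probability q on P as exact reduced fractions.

P1 indiff ⇒ q·1+(1-q)·9 = q·3+(1-q)·1 ⇒ q(-2) = (1-q)(-8) ⇒ q = 4/5
P2 indiff ⇒ p·4+(1-p)·8 = p·8+(1-p)·2 ⇒ p(-4) = (1-p)(-6) ⇒ p = 3/5

(p,q) = (3/5, 4/5)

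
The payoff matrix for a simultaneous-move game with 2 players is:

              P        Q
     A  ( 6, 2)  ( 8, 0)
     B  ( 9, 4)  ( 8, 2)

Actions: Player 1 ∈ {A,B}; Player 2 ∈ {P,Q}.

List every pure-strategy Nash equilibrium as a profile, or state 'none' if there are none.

PSNE = {(B,P)}

(A,P): not NE [P1→B gives 9>6]
(A,Q): not NE [P2→P gives 2>0]
(B,P): NE
(B,Q): not NE [P2→P gives 4>2]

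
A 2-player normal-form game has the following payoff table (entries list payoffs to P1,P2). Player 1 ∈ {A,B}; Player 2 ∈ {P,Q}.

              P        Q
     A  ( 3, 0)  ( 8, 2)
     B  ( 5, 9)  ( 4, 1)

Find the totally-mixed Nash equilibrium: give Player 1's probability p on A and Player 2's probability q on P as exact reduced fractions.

P1 indiff ⇒ q·3+(1-q)·8 = q·5+(1-q)·4 ⇒ q(-2) = (1-q)(-4) ⇒ q = 2/3
P2 indiff ⇒ p·0+(1-p)·9 = p·2+(1-p)·1 ⇒ p(-2) = (1-p)(-8) ⇒ p = 4/5

p=4/5, q=2/3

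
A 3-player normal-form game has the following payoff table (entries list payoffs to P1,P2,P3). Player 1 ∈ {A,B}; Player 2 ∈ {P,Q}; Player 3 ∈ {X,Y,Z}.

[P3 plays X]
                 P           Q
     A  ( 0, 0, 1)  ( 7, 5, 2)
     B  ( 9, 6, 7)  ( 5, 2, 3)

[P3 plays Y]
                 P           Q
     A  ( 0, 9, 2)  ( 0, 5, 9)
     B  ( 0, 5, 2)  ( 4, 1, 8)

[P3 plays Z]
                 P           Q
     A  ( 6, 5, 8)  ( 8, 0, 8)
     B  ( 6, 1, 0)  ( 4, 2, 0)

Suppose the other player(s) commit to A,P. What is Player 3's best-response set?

u_3(X vs A,P) = 1
u_3(Y vs A,P) = 2
u_3(Z vs A,P) = 8
max payoff 8 at {Z}

argmax u_3 = {Z}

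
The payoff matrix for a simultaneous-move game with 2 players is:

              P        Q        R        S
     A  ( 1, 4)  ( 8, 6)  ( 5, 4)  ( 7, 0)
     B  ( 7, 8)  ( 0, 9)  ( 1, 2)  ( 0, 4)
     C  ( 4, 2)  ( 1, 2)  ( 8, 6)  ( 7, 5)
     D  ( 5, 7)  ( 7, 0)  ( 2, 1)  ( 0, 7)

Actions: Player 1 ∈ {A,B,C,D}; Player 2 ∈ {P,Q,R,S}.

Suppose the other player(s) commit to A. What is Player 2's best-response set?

u_2(P vs A) = 4
u_2(Q vs A) = 6
u_2(R vs A) = 4
u_2(S vs A) = 0
max payoff 6 at {Q}

BR_2 = {Q}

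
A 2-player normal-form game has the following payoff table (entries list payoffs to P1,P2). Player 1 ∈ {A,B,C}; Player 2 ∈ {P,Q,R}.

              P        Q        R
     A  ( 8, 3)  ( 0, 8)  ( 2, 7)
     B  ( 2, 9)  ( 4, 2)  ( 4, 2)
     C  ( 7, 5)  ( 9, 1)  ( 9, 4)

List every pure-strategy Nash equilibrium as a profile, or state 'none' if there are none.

PSNE: ∅

(A,P): not NE [P2→Q gives 8>3]
(A,Q): not NE [P1→C gives 9>0]
(A,R): not NE [P1→C gives 9>2; P2→Q gives 8>7]
(B,P): not NE [P1→A gives 8>2]
(B,Q): not NE [P1→C gives 9>4; P2→P gives 9>2]
(B,R): not NE [P1→C gives 9>4; P2→P gives 9>2]
(C,P): not NE [P1→A gives 8>7]
(C,Q): not NE [P2→P gives 5>1]
(C,R): not NE [P2→P gives 5>4]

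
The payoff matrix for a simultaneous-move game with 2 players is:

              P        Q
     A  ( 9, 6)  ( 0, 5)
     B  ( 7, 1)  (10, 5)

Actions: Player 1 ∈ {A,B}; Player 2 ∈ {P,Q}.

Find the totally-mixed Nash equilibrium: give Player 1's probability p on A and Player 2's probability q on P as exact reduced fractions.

P1 indiff ⇒ q·9+(1-q)·0 = q·7+(1-q)·10 ⇒ q(2) = (1-q)(10) ⇒ q = 5/6
P2 indiff ⇒ p·6+(1-p)·1 = p·5+(1-p)·5 ⇒ p(1) = (1-p)(4) ⇒ p = 4/5

(p,q) = (4/5, 5/6)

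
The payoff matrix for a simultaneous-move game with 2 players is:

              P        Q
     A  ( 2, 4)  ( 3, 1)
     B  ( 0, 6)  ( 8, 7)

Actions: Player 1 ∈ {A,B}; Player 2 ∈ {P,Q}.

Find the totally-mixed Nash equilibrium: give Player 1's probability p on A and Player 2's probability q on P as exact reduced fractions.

p=1/4, q=5/7

P1 indiff ⇒ q·2+(1-q)·3 = q·0+(1-q)·8 ⇒ q(2) = (1-q)(5) ⇒ q = 5/7
P2 indiff ⇒ p·4+(1-p)·6 = p·1+(1-p)·7 ⇒ p(3) = (1-p)(1) ⇒ p = 1/4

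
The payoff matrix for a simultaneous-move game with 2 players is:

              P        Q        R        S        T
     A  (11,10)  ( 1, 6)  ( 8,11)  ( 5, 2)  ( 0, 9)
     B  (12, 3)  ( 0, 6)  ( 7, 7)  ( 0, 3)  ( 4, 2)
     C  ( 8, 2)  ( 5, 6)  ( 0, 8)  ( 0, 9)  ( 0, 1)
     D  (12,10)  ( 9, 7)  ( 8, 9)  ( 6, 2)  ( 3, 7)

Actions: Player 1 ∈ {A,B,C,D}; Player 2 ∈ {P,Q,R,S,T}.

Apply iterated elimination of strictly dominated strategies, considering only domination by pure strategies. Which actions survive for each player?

Remaining: P1:{A,B,D} P2:{P,R}

P1 drop C (D beats it: P:12>8 Q:9>5 R:8>0 S:6>0 T:3>0)
P2 drop Q (R beats it: A:11>6 B:7>6 D:9>7)
P2 drop S (R beats it: A:11>2 B:7>3 D:9>2)
P2 drop T (P beats it: A:10>9 B:3>2 D:10>7)
P1→{A,B,D} P2→{P,R}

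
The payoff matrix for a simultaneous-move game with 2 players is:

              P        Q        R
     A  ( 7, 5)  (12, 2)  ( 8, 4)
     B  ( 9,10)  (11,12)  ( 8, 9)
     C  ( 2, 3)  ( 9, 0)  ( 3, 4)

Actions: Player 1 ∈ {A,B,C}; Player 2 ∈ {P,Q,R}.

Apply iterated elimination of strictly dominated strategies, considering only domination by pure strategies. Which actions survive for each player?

P1 drop C (A beats it: P:7>2 Q:12>9 R:8>3)
P2 drop R (P beats it: A:5>4 B:10>9)
P1→{A,B} P2→{P,Q}

IESDS → P1:{A,B} P2:{P,Q}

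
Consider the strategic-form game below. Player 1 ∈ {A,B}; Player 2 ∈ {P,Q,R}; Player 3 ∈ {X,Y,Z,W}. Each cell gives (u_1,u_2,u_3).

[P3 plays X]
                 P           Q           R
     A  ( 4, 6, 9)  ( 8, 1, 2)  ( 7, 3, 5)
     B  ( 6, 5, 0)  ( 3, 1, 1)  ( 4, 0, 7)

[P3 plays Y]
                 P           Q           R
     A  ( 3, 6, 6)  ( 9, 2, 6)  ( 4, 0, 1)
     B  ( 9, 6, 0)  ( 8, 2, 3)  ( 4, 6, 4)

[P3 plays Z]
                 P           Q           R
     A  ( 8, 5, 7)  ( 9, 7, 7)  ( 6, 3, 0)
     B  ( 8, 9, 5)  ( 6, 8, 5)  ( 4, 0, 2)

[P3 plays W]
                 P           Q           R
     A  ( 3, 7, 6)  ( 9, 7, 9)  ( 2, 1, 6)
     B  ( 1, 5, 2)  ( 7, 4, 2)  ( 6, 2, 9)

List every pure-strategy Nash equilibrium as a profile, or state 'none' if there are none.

(A,P,X): not NE [P1→B gives 6>4]
(A,P,Y): not NE [P1→B gives 9>3; P3→X gives 9>6]
(A,P,Z): not NE [P2→Q gives 7>5; P3→X gives 9>7]
(A,P,W): not NE [P3→X gives 9>6]
(A,Q,X): not NE [P2→P gives 6>1; P3→W gives 9>2]
(A,Q,Y): not NE [P2→P gives 6>2; P3→W gives 9>6]
(A,Q,Z): not NE [P3→W gives 9>7]
(A,Q,W): NE
(A,R,X): not NE [P2→P gives 6>3; P3→W gives 6>5]
(A,R,Y): not NE [P2→P gives 6>0; P3→W gives 6>1]
(A,R,Z): not NE [P2→Q gives 7>3; P3→W gives 6>0]
(A,R,W): not NE [P1→B gives 6>2; P2→Q gives 7>1]
(B,P,X): not NE [P3→Z gives 5>0]
(B,P,Y): not NE [P3→Z gives 5>0]
(B,P,Z): NE
(B,P,W): not NE [P1→A gives 3>1; P3→Z gives 5>2]
(B,Q,X): not NE [P1→A gives 8>3; P2→P gives 5>1; P3→Z gives 5>1]
(B,Q,Y): not NE [P1→A gives 9>8; P2→R gives 6>2; P3→Z gives 5>3]
(B,Q,Z): not NE [P1→A gives 9>6; P2→P gives 9>8]
(B,Q,W): not NE [P1→A gives 9>7; P2→P gives 5>4; P3→Z gives 5>2]
(B,R,X): not NE [P1→A gives 7>4; P2→P gives 5>0; P3→W gives 9>7]
(B,R,Y): not NE [P3→W gives 9>4]
(B,R,Z): not NE [P1→A gives 6>4; P2→P gives 9>0; P3→W gives 9>2]
(B,R,W): not NE [P2→P gives 5>2]

NE set: (A,Q,W), (B,P,Z)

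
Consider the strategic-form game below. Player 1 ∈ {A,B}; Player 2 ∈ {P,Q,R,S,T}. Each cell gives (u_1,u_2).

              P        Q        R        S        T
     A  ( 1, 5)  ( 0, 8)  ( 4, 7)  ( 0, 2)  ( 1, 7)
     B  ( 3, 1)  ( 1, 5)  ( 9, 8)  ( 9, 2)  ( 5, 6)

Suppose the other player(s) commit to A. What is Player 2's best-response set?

P2 best: {Q}

u_2(P vs A) = 5
u_2(Q vs A) = 8
u_2(R vs A) = 7
u_2(S vs A) = 2
u_2(T vs A) = 7
max payoff 8 at {Q}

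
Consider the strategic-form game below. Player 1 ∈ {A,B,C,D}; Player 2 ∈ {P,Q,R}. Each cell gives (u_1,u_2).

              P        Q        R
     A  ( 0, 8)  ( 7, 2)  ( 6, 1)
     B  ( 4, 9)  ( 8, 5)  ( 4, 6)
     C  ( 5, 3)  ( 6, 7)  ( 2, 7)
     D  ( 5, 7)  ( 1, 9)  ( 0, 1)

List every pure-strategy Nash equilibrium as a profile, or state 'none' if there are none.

(A,P): not NE [P1→D gives 5>0]
(A,Q): not NE [P1→B gives 8>7; P2→P gives 8>2]
(A,R): not NE [P2→P gives 8>1]
(B,P): not NE [P1→D gives 5>4]
(B,Q): not NE [P2→P gives 9>5]
(B,R): not NE [P1→A gives 6>4; P2→P gives 9>6]
(C,P): not NE [P2→R gives 7>3]
(C,Q): not NE [P1→B gives 8>6]
(C,R): not NE [P1→A gives 6>2]
(D,P): not NE [P2→Q gives 9>7]
(D,Q): not NE [P1→B gives 8>1]
(D,R): not NE [P1→A gives 6>0; P2→Q gives 9>1]

PSNE: ∅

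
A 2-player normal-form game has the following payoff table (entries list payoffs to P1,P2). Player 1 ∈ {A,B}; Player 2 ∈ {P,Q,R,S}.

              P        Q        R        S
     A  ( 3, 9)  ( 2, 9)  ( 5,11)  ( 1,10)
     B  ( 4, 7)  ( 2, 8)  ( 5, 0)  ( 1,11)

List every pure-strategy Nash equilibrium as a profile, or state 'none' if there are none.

(A,P): not NE [P1→B gives 4>3; P2→R gives 11>9]
(A,Q): not NE [P2→R gives 11>9]
(A,R): NE
(A,S): not NE [P2→R gives 11>10]
(B,P): not NE [P2→S gives 11>7]
(B,Q): not NE [P2→S gives 11>8]
(B,R): not NE [P2→S gives 11>0]
(B,S): NE

NE set: (A,R), (B,S)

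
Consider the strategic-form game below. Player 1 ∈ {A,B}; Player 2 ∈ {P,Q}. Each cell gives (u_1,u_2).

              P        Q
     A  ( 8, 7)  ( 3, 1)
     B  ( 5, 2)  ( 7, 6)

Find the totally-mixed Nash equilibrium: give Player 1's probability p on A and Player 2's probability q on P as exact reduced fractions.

P1 mixes 2/5 on A; P2 mixes 4/7 on P

P1 indiff ⇒ q·8+(1-q)·3 = q·5+(1-q)·7 ⇒ q(3) = (1-q)(4) ⇒ q = 4/7
P2 indiff ⇒ p·7+(1-p)·2 = p·1+(1-p)·6 ⇒ p(6) = (1-p)(4) ⇒ p = 2/5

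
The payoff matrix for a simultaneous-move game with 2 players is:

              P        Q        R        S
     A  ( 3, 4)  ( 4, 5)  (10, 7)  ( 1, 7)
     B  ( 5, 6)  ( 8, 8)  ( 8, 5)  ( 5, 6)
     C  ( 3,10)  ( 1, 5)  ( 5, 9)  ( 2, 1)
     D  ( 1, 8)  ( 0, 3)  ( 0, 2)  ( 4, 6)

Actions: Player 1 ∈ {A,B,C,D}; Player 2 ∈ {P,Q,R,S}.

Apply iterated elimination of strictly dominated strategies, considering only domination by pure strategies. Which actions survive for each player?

P1 drop C (B beats it: P:5>3 Q:8>1 R:8>5 S:5>2)
P1 drop D (B beats it: P:5>1 Q:8>0 R:8>0 S:5>4)
P2 drop P (Q beats it: A:5>4 B:8>6)
P1→{A,B} P2→{Q,R,S}

Survivors P1:{A,B} P2:{Q,R,S}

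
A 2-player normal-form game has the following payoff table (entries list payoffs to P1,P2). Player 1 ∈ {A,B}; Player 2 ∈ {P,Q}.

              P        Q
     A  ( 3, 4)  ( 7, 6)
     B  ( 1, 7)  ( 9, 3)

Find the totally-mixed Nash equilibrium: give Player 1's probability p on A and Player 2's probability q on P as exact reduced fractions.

P1 indiff ⇒ q·3+(1-q)·7 = q·1+(1-q)·9 ⇒ q(2) = (1-q)(2) ⇒ q = 1/2
P2 indiff ⇒ p·4+(1-p)·7 = p·6+(1-p)·3 ⇒ p(-2) = (1-p)(-4) ⇒ p = 2/3

p=2/3, q=1/2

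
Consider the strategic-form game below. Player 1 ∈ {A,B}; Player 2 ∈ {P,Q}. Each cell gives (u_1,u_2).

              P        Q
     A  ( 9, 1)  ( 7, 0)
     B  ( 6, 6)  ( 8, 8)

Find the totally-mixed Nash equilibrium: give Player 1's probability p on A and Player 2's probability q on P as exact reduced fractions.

p=2/3, q=1/4

P1 indiff ⇒ q·9+(1-q)·7 = q·6+(1-q)·8 ⇒ q(3) = (1-q)(1) ⇒ q = 1/4
P2 indiff ⇒ p·1+(1-p)·6 = p·0+(1-p)·8 ⇒ p(1) = (1-p)(2) ⇒ p = 2/3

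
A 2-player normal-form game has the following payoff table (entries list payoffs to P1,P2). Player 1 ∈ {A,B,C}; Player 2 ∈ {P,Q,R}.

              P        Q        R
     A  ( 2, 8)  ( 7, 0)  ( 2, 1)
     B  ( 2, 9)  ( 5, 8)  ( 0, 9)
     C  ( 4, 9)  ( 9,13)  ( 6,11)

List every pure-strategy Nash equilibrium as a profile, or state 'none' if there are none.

Nash profiles: (C,Q)

(A,P): not NE [P1→C gives 4>2]
(A,Q): not NE [P1→C gives 9>7; P2→P gives 8>0]
(A,R): not NE [P1→C gives 6>2; P2→P gives 8>1]
(B,P): not NE [P1→C gives 4>2]
(B,Q): not NE [P1→C gives 9>5; P2→R gives 9>8]
(B,R): not NE [P1→C gives 6>0]
(C,P): not NE [P2→Q gives 13>9]
(C,Q): NE
(C,R): not NE [P2→Q gives 13>11]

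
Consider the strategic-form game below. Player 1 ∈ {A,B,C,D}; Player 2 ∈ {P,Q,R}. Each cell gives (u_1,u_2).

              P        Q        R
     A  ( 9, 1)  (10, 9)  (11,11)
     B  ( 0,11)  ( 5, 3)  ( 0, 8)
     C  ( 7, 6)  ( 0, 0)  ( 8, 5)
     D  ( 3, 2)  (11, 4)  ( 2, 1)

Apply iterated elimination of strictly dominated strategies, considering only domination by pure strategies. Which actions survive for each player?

P1 drop B (A beats it: P:9>0 Q:10>5 R:11>0)
P1 drop C (A beats it: P:9>7 Q:10>0 R:11>8)
P2 drop P (Q beats it: A:9>1 D:4>2)
P1→{A,D} P2→{Q,R}

Remaining: P1:{A,D} P2:{Q,R}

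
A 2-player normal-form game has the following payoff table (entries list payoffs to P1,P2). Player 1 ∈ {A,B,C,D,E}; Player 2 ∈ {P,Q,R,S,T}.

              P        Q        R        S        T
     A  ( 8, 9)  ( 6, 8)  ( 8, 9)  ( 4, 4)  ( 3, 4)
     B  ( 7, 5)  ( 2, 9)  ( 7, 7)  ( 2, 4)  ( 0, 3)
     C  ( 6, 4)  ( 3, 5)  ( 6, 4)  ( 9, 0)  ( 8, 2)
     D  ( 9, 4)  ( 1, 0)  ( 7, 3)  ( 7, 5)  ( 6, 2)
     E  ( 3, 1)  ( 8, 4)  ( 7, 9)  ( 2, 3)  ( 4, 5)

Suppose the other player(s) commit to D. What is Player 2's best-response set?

BR_2 = {S}

u_2(P vs D) = 4
u_2(Q vs D) = 0
u_2(R vs D) = 3
u_2(S vs D) = 5
u_2(T vs D) = 2
max payoff 5 at {S}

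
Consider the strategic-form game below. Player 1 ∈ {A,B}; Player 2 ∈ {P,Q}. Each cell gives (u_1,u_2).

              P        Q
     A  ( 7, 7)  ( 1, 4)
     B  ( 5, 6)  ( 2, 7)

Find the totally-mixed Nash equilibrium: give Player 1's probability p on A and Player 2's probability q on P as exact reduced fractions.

P1 indiff ⇒ q·7+(1-q)·1 = q·5+(1-q)·2 ⇒ q(2) = (1-q)(1) ⇒ q = 1/3
P2 indiff ⇒ p·7+(1-p)·6 = p·4+(1-p)·7 ⇒ p(3) = (1-p)(1) ⇒ p = 1/4

p=1/4, q=1/3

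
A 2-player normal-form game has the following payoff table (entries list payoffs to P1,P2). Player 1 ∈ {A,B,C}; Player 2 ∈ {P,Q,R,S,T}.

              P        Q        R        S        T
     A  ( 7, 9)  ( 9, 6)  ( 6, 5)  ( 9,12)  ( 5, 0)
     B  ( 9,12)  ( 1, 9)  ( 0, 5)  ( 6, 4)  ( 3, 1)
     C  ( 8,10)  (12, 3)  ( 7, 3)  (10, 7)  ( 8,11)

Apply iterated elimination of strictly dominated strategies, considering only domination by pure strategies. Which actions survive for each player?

P1 drop A (C beats it: P:8>7 Q:12>9 R:7>6 S:10>9 T:8>5)
P2 drop Q (P beats it: B:12>9 C:10>3)
P2 drop R (P beats it: B:12>5 C:10>3)
P2 drop S (P beats it: B:12>4 C:10>7)
P1→{B,C} P2→{P,T}

Remaining: P1:{B,C} P2:{P,T}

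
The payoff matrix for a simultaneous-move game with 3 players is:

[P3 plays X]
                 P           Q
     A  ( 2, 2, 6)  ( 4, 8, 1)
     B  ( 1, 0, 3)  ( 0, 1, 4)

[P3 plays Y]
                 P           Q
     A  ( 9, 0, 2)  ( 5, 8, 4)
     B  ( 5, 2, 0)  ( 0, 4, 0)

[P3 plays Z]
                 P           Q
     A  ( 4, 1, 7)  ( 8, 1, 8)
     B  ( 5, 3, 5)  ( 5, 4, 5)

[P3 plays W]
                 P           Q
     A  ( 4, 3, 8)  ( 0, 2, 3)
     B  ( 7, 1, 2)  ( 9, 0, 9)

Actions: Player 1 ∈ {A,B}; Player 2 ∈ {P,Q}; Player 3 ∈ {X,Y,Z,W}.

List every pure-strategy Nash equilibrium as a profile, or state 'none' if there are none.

NE set: (A,Q,Z)

(A,P,X): not NE [P2→Q gives 8>2; P3→W gives 8>6]
(A,P,Y): not NE [P2→Q gives 8>0; P3→W gives 8>2]
(A,P,Z): not NE [P1→B gives 5>4; P3→W gives 8>7]
(A,P,W): not NE [P1→B gives 7>4]
(A,Q,X): not NE [P3→Z gives 8>1]
(A,Q,Y): not NE [P3→Z gives 8>4]
(A,Q,Z): NE
(A,Q,W): not NE [P1→B gives 9>0; P2→P gives 3>2; P3→Z gives 8>3]
(B,P,X): not NE [P1→A gives 2>1; P2→Q gives 1>0; P3→Z gives 5>3]
(B,P,Y): not NE [P1→A gives 9>5; P2→Q gives 4>2; P3→Z gives 5>0]
(B,P,Z): not NE [P2→Q gives 4>3]
(B,P,W): not NE [P3→Z gives 5>2]
(B,Q,X): not NE [P1→A gives 4>0; P3→W gives 9>4]
(B,Q,Y): not NE [P1→A gives 5>0; P3→W gives 9>0]
(B,Q,Z): not NE [P1→A gives 8>5; P3→W gives 9>5]
(B,Q,W): not NE [P2→P gives 1>0]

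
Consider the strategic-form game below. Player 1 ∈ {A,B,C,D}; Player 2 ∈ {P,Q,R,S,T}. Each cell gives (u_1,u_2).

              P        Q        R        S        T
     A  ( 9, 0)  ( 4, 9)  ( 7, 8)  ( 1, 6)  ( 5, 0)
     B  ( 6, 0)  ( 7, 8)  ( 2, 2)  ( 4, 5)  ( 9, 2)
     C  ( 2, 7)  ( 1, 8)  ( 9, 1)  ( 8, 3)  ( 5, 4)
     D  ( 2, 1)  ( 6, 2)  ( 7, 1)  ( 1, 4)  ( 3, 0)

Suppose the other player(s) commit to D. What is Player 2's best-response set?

BR_2 = {S}

u_2(P vs D) = 1
u_2(Q vs D) = 2
u_2(R vs D) = 1
u_2(S vs D) = 4
u_2(T vs D) = 0
max payoff 4 at {S}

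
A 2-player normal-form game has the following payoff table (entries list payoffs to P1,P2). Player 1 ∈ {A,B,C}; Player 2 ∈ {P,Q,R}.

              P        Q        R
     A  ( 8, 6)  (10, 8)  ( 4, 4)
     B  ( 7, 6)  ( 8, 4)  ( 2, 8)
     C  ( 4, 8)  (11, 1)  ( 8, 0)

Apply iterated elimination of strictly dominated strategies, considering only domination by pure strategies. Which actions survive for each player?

P1 drop B (A beats it: P:8>7 Q:10>8 R:4>2)
P2 drop R (P beats it: A:6>4 C:8>0)
P1→{A,C} P2→{P,Q}

Survivors P1:{A,C} P2:{P,Q}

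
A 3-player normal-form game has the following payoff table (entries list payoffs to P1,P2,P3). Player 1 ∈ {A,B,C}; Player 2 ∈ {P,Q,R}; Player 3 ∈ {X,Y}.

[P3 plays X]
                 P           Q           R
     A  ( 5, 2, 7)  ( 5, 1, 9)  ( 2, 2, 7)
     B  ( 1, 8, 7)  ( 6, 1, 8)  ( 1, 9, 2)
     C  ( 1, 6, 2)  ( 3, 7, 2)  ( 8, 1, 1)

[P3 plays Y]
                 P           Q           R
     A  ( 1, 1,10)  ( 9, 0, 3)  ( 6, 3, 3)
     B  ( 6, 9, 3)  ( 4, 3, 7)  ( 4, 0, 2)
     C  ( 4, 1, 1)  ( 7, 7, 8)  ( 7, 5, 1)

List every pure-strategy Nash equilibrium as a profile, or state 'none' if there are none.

Equilibria: none

(A,P,X): not NE [P3→Y gives 10>7]
(A,P,Y): not NE [P1→B gives 6>1; P2→R gives 3>1]
(A,Q,X): not NE [P1→B gives 6>5; P2→R gives 2>1]
(A,Q,Y): not NE [P2→R gives 3>0; P3→X gives 9>3]
(A,R,X): not NE [P1→C gives 8>2]
(A,R,Y): not NE [P1→C gives 7>6; P3→X gives 7>3]
(B,P,X): not NE [P1→A gives 5>1; P2→R gives 9>8]
(B,P,Y): not NE [P3→X gives 7>3]
(B,Q,X): not NE [P2→R gives 9>1]
(B,Q,Y): not NE [P1→A gives 9>4; P2→P gives 9>3; P3→X gives 8>7]
(B,R,X): not NE [P1→C gives 8>1]
(B,R,Y): not NE [P1→C gives 7>4; P2→P gives 9>0]
(C,P,X): not NE [P1→A gives 5>1; P2→Q gives 7>6]
(C,P,Y): not NE [P1→B gives 6>4; P2→Q gives 7>1; P3→X gives 2>1]
(C,Q,X): not NE [P1→B gives 6>3; P3→Y gives 8>2]
(C,Q,Y): not NE [P1→A gives 9>7]
(C,R,X): not NE [P2→Q gives 7>1]
(C,R,Y): not NE [P2→Q gives 7>5]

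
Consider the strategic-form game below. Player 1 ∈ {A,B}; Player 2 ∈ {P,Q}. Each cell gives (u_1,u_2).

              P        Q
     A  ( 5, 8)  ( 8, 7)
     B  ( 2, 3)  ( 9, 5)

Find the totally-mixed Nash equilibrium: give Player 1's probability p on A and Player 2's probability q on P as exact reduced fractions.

P1 indiff ⇒ q·5+(1-q)·8 = q·2+(1-q)·9 ⇒ q(3) = (1-q)(1) ⇒ q = 1/4
P2 indiff ⇒ p·8+(1-p)·3 = p·7+(1-p)·5 ⇒ p(1) = (1-p)(2) ⇒ p = 2/3

(p,q) = (2/3, 1/4)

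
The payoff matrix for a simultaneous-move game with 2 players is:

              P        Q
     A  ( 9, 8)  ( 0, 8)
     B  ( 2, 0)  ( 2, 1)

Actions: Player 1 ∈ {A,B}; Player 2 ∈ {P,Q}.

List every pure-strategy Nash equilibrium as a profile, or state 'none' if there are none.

(A,P): NE
(A,Q): not NE [P1→B gives 2>0]
(B,P): not NE [P1→A gives 9>2; P2→Q gives 1>0]
(B,Q): NE

PSNE = {(A,P), (B,Q)}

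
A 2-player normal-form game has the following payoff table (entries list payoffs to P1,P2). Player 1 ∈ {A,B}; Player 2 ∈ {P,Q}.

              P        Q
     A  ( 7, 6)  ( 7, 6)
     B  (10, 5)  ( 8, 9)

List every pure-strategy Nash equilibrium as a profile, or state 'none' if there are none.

NE set: (B,Q)

(A,P): not NE [P1→B gives 10>7]
(A,Q): not NE [P1→B gives 8>7]
(B,P): not NE [P2→Q gives 9>5]
(B,Q): NE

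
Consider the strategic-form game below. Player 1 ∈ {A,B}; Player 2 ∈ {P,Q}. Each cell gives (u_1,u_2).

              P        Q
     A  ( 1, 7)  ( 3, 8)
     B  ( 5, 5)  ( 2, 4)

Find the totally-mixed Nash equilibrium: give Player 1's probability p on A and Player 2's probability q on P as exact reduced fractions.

P1 indiff ⇒ q·1+(1-q)·3 = q·5+(1-q)·2 ⇒ q(-4) = (1-q)(-1) ⇒ q = 1/5
P2 indiff ⇒ p·7+(1-p)·5 = p·8+(1-p)·4 ⇒ p(-1) = (1-p)(-1) ⇒ p = 1/2

(p,q) = (1/2, 1/5)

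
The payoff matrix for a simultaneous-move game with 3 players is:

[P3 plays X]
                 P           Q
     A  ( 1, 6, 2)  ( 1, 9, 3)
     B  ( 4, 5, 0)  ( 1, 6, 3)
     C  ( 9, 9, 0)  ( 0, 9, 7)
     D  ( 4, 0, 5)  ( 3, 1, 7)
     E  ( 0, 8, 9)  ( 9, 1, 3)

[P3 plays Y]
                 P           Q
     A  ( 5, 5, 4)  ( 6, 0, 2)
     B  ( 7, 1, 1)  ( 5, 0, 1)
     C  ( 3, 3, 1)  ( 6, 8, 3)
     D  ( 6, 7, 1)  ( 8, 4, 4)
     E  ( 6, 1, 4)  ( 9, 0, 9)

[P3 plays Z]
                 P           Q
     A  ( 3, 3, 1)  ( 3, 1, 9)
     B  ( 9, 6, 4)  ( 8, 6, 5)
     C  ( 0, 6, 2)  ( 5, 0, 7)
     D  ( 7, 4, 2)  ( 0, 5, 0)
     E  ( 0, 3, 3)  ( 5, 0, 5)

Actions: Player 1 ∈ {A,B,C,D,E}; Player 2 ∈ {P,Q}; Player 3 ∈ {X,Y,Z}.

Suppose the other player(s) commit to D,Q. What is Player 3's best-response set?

u_3(X vs D,Q) = 7
u_3(Y vs D,Q) = 4
u_3(Z vs D,Q) = 0
max payoff 7 at {X}

P3 best: {X}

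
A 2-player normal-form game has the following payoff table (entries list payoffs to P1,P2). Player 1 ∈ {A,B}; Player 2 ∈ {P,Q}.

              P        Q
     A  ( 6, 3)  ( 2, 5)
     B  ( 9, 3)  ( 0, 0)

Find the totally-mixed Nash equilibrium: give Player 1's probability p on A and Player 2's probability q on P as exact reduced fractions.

P1 mixes 3/5 on A; P2 mixes 2/5 on P

P1 indiff ⇒ q·6+(1-q)·2 = q·9+(1-q)·0 ⇒ q(-3) = (1-q)(-2) ⇒ q = 2/5
P2 indiff ⇒ p·3+(1-p)·3 = p·5+(1-p)·0 ⇒ p(-2) = (1-p)(-3) ⇒ p = 3/5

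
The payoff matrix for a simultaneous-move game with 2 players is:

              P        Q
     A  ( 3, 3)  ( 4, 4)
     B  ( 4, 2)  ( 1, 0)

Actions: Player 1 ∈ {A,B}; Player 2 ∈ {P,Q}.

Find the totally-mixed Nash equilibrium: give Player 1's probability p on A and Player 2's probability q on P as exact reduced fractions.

P1 mixes 2/3 on A; P2 mixes 3/4 on P

P1 indiff ⇒ q·3+(1-q)·4 = q·4+(1-q)·1 ⇒ q(-1) = (1-q)(-3) ⇒ q = 3/4
P2 indiff ⇒ p·3+(1-p)·2 = p·4+(1-p)·0 ⇒ p(-1) = (1-p)(-2) ⇒ p = 2/3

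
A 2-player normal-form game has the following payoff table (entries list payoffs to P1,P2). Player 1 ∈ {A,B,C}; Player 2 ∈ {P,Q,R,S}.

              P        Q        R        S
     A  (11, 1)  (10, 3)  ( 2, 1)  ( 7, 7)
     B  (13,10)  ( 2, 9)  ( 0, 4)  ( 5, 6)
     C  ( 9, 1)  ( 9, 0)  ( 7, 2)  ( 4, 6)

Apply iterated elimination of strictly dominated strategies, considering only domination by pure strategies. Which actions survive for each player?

P2 drop R (S beats it: A:7>1 B:6>4 C:6>2)
P1 drop C (A beats it: P:11>9 Q:10>9 S:7>4)
P1→{A,B} P2→{P,Q,S}

Survivors P1:{A,B} P2:{P,Q,S}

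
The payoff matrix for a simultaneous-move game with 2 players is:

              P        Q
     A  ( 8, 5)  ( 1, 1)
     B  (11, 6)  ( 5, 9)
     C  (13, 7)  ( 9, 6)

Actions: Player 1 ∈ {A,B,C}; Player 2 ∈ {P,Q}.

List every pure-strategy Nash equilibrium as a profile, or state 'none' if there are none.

(A,P): not NE [P1→C gives 13>8]
(A,Q): not NE [P1→C gives 9>1; P2→P gives 5>1]
(B,P): not NE [P1→C gives 13>11; P2→Q gives 9>6]
(B,Q): not NE [P1→C gives 9>5]
(C,P): NE
(C,Q): not NE [P2→P gives 7>6]

NE set: (C,P)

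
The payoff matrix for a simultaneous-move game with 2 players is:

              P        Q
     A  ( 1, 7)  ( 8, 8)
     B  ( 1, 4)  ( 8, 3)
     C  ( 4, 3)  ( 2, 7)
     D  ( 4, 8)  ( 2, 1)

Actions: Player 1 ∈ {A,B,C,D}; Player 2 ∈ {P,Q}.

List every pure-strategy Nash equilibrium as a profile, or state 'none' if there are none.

Nash profiles: (A,Q), (D,P)

(A,P): not NE [P1→D gives 4>1; P2→Q gives 8>7]
(A,Q): NE
(B,P): not NE [P1→D gives 4>1]
(B,Q): not NE [P2→P gives 4>3]
(C,P): not NE [P2→Q gives 7>3]
(C,Q): not NE [P1→B gives 8>2]
(D,P): NE
(D,Q): not NE [P1→B gives 8>2; P2→P gives 8>1]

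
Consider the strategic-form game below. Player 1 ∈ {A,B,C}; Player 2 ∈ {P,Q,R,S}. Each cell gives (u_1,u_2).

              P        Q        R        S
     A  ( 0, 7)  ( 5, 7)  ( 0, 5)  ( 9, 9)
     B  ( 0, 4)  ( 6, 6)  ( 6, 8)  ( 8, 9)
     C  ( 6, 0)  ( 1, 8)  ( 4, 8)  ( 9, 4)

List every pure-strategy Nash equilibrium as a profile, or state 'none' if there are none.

(A,P): not NE [P1→C gives 6>0; P2→S gives 9>7]
(A,Q): not NE [P1→B gives 6>5; P2→S gives 9>7]
(A,R): not NE [P1→B gives 6>0; P2→S gives 9>5]
(A,S): NE
(B,P): not NE [P1→C gives 6>0; P2→S gives 9>4]
(B,Q): not NE [P2→S gives 9>6]
(B,R): not NE [P2→S gives 9>8]
(B,S): not NE [P1→C gives 9>8]
(C,P): not NE [P2→R gives 8>0]
(C,Q): not NE [P1→B gives 6>1]
(C,R): not NE [P1→B gives 6>4]
(C,S): not NE [P2→R gives 8>4]

Nash profiles: (A,S)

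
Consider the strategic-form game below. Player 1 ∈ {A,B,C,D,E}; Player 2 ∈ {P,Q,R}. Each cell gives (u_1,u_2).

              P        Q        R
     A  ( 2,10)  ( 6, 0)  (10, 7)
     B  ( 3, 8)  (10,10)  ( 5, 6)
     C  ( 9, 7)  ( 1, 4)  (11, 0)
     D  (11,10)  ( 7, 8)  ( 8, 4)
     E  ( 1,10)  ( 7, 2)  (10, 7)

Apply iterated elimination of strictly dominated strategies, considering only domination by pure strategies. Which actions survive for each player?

P2 drop R (P beats it: A:10>7 B:8>6 C:7>0 D:10>4 E:10>7)
P1 drop A (B beats it: P:3>2 Q:10>6)
P1 drop C (D beats it: P:11>9 Q:7>1)
P1 drop E (B beats it: P:3>1 Q:10>7)
P1→{B,D} P2→{P,Q}

Remaining: P1:{B,D} P2:{P,Q}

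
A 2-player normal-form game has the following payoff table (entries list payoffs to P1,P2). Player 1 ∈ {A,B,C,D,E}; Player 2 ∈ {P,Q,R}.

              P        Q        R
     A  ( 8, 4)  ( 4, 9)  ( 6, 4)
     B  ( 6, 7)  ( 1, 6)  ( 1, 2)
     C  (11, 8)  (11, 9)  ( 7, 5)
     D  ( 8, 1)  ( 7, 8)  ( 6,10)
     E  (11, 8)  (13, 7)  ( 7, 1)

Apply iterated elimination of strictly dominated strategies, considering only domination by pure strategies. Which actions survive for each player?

IESDS → P1:{C,E} P2:{P,Q}

P1 drop A (C beats it: P:11>8 Q:11>4 R:7>6)
P1 drop B (C beats it: P:11>6 Q:11>1 R:7>1)
P1 drop D (C beats it: P:11>8 Q:11>7 R:7>6)
P2 drop R (P beats it: C:8>5 E:8>1)
P1→{C,E} P2→{P,Q}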